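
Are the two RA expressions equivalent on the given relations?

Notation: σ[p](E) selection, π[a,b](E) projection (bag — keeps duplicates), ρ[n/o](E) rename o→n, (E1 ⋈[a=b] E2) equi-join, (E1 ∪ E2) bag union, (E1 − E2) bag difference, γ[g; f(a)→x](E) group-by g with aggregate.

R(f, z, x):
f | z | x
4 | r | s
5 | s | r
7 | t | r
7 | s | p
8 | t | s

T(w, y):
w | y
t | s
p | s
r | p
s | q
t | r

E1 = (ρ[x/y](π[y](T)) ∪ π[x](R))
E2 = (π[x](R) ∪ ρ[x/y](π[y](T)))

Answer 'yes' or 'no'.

E1 row counts bottom-up:
  T → 5
  π[y](T) → 5
  ρ[x/y](π[y](T)) → 5
  R → 5
  π[x](R) → 5
  (ρ[x/y](π[y](T)) ∪ π[x](R)) → 10
E2 row counts bottom-up:
  R → 5
  π[x](R) → 5
  T → 5
  π[y](T) → 5
  ρ[x/y](π[y](T)) → 5
  (π[x](R) ∪ ρ[x/y](π[y](T))) → 10

E1 and E2 produce the same multiset:
x
p
p
q
r
r
r
s
s
s
s

yes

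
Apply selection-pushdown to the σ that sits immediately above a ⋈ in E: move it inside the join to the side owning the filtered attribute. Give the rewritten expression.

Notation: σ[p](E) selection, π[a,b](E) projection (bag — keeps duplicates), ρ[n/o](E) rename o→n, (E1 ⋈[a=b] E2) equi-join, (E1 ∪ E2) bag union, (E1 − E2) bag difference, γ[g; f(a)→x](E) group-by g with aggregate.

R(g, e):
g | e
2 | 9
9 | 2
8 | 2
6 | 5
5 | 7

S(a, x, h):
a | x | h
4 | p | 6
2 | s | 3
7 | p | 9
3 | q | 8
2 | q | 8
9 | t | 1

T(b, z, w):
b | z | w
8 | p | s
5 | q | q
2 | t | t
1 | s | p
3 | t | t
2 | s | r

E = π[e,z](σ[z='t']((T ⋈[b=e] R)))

σ filters on z, owned by the left side.
E' = π[e,z]((σ[z='t'](T) ⋈[b=e] R))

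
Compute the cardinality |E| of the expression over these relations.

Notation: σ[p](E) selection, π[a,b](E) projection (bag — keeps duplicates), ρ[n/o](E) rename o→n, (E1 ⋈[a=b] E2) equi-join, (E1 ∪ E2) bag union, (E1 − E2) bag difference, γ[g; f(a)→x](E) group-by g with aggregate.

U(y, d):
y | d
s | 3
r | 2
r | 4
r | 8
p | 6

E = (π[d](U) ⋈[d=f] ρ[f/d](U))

Per-node cardinality:
  U → 5
  π[d](U) → 5
  U → 5
  ρ[f/d](U) → 5
  (π[d](U) ⋈[d=f] ρ[f/d](U)) → 5

|E| = 5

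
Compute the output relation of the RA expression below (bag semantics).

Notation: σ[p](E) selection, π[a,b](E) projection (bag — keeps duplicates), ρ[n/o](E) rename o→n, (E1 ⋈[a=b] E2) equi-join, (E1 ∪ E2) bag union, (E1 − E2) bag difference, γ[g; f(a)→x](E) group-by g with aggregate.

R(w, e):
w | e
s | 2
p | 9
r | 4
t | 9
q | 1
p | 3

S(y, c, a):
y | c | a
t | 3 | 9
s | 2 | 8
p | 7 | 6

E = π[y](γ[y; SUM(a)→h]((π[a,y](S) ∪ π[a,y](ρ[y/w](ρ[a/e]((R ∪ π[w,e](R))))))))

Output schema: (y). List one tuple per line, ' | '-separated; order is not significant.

Stepwise |·|:
  S → 3
  π[a,y](S) → 3
  R → 6
  R → 6
  π[w,e](R) → 6
  (R ∪ π[w,e](R)) → 12
  ρ[a/e]((R ∪ π[w,e](R))) → 12
  ρ[y/w](ρ[a/e]((R ∪ π[w,e](R)))) → 12
  π[a,y](ρ[y/w](ρ[a/e]((R ∪ π[w,e](R))))) → 12
  (π[a,y](S) ∪ π[a,y](ρ[y/w](ρ[a/e]((R ∪ π[w,e](R)))))) → 15
  γ[y; SUM(a)→h]((π[a,y](S) ∪ π[a,y](ρ[y/w](ρ[a/e]((R ∪ π[w,e](R))))))) → 5
  π[y](γ[y; SUM(a)→h]((π[a,y](S) ∪ π[a,y](ρ[y/w](ρ[a/e]((R ∪ π[w,e](R)))))))) → 5

== RESULT ==
y
p
q
r
s
t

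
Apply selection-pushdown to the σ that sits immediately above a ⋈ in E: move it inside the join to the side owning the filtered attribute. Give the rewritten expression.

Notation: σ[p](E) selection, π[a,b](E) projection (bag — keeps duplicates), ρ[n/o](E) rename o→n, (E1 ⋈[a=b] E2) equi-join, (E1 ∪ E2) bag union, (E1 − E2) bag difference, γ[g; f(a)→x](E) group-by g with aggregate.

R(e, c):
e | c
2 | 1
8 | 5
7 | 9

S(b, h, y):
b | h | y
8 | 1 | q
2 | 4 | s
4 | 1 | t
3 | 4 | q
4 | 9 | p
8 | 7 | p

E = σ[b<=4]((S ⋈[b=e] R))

σ filters on b, owned by the left side.
E' = (σ[b<=4](S) ⋈[b=e] R)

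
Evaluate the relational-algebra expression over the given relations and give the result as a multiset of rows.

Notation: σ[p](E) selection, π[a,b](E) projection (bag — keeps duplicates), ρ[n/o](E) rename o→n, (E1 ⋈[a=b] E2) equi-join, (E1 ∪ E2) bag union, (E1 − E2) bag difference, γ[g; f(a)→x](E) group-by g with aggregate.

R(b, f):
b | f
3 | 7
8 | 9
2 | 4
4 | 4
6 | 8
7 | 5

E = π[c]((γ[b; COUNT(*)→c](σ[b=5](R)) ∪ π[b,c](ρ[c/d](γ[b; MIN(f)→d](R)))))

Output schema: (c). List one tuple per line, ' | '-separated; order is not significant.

Per-node cardinality:
  R → 6
  σ[b=5](R) → 0
  γ[b; COUNT(*)→c](σ[b=5](R)) → 0
  R → 6
  γ[b; MIN(f)→d](R) → 6
  ρ[c/d](γ[b; MIN(f)→d](R)) → 6
  π[b,c](ρ[c/d](γ[b; MIN(f)→d](R))) → 6
  (γ[b; COUNT(*)→c](σ[b=5](R)) ∪ π[b,c](ρ[c/d](γ[b; MIN(f)→d](R)))) → 6
  π[c]((γ[b; COUNT(*)→c](σ[b=5](R)) ∪ π[b,c](ρ[c/d](γ[b; MIN(f)→d](R))))) → 6

== RESULT ==
c
4
4
5
7
8
9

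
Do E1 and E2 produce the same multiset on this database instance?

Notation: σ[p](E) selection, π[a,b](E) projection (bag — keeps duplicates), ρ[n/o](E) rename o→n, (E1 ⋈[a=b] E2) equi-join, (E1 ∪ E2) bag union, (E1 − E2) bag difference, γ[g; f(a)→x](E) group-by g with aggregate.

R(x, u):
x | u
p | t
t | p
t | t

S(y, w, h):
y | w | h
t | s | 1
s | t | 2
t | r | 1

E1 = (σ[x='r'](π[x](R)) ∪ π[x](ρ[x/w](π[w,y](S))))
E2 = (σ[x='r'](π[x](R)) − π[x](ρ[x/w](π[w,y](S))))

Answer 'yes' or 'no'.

E1 stepwise |·|:
  R → 3
  π[x](R) → 3
  σ[x='r'](π[x](R)) → 0
  S → 3
  π[w,y](S) → 3
  ρ[x/w](π[w,y](S)) → 3
  π[x](ρ[x/w](π[w,y](S))) → 3
  (σ[x='r'](π[x](R)) ∪ π[x](ρ[x/w](π[w,y](S)))) → 3
E2 stepwise |·|:
  R → 3
  π[x](R) → 3
  σ[x='r'](π[x](R)) → 0
  S → 3
  π[w,y](S) → 3
  ρ[x/w](π[w,y](S)) → 3
  π[x](ρ[x/w](π[w,y](S))) → 3
  (σ[x='r'](π[x](R)) − π[x](ρ[x/w](π[w,y](S)))) → 0

E1 result:
x
r
s
t
E2 result:
x
(0 rows)
Witness: ('t',) appears 1× in E1 but 0× in E2.

no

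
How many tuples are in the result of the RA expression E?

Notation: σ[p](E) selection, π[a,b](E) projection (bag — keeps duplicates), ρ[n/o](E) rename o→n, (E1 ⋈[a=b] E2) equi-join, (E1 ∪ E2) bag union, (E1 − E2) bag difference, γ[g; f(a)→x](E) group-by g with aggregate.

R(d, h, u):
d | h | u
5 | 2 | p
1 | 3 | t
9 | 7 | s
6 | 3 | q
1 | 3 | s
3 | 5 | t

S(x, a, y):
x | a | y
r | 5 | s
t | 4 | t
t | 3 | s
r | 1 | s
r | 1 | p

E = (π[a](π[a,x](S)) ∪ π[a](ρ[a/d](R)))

Subexpression sizes:
  S → 5
  π[a,x](S) → 5
  π[a](π[a,x](S)) → 5
  R → 6
  ρ[a/d](R) → 6
  π[a](ρ[a/d](R)) → 6
  (π[a](π[a,x](S)) ∪ π[a](ρ[a/d](R))) → 11

|E| = 11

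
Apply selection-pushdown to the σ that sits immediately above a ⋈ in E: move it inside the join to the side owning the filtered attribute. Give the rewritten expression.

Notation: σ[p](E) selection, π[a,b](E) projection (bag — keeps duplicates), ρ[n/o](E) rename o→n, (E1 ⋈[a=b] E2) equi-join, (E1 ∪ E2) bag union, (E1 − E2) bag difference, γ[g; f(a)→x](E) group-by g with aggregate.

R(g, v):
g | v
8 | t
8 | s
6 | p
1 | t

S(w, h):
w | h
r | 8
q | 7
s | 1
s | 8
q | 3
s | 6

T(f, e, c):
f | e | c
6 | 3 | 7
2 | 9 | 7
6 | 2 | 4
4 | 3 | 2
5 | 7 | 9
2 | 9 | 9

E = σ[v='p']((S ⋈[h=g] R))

σ filters on v, owned by the right side.
E' = (S ⋈[h=g] σ[v='p'](R))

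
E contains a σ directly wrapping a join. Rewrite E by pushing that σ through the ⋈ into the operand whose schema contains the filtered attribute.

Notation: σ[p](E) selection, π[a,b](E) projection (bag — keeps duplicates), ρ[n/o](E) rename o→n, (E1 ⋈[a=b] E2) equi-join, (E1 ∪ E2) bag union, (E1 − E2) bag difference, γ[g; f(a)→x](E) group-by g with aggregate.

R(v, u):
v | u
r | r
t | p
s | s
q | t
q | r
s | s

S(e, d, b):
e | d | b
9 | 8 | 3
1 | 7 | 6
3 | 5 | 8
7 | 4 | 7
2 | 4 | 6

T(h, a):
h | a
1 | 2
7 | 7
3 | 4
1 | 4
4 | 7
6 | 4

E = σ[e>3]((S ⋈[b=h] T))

σ filters on e, owned by the left side.
E' = (σ[e>3](S) ⋈[b=h] T)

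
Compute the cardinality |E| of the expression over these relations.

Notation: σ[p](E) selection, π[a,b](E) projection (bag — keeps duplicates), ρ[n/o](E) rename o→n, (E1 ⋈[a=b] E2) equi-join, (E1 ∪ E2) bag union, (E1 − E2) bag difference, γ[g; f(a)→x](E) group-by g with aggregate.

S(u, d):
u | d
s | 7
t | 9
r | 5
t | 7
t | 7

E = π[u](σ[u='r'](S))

Stepwise |·|:
  S → 5
  σ[u='r'](S) → 1
  π[u](σ[u='r'](S)) → 1

|E| = 1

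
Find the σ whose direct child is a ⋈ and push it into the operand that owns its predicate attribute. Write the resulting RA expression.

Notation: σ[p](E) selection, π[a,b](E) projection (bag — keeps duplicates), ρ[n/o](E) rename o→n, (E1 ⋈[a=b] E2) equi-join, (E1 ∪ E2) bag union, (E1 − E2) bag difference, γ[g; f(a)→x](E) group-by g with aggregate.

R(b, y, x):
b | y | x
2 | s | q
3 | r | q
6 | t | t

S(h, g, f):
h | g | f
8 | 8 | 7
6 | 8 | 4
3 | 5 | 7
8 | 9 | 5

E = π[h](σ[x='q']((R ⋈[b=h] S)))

σ filters on x, owned by the left side.
E' = π[h]((σ[x='q'](R) ⋈[b=h] S))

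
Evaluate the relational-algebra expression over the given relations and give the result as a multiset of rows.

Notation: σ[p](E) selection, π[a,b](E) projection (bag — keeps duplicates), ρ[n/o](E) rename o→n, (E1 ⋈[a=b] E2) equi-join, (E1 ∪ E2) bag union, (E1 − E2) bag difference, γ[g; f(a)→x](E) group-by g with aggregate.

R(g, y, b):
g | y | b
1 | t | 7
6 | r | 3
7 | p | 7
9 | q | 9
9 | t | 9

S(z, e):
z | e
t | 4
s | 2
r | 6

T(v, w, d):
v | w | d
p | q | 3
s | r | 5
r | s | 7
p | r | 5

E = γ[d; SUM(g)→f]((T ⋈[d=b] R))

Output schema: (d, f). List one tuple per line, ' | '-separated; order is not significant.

Stepwise |·|:
  T → 4
  R → 5
  (T ⋈[d=b] R) → 3
  γ[d; SUM(g)→f]((T ⋈[d=b] R)) → 2

== RESULT ==
d | f
3 | 6
7 | 8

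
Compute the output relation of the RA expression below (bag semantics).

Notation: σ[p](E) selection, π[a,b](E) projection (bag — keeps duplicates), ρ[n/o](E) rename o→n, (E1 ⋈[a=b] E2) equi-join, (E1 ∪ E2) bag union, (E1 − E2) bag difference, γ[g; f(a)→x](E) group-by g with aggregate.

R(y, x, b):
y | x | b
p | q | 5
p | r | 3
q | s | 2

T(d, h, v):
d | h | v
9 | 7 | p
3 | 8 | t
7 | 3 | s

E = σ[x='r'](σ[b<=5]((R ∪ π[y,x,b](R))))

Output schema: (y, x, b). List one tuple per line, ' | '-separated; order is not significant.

Subexpression sizes:
  R → 3
  R → 3
  π[y,x,b](R) → 3
  (R ∪ π[y,x,b](R)) → 6
  σ[b<=5]((R ∪ π[y,x,b](R))) → 6
  σ[x='r'](σ[b<=5]((R ∪ π[y,x,b](R)))) → 2

== RESULT ==
y | x | b
p | r | 3
p | r | 3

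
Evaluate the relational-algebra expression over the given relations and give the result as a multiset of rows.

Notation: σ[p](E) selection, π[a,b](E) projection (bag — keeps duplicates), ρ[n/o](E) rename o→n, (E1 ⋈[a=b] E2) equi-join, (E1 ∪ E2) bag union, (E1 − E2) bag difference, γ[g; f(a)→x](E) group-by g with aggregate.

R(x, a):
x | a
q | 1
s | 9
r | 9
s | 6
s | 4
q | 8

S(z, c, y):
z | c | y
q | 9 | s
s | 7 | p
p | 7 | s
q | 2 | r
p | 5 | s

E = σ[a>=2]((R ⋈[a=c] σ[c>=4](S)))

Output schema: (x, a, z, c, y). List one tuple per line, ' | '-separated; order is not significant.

Row counts bottom-up:
  R → 6
  S → 5
  σ[c>=4](S) → 4
  (R ⋈[a=c] σ[c>=4](S)) → 2
  σ[a>=2]((R ⋈[a=c] σ[c>=4](S))) → 2

== RESULT ==
x | a | z | c | y
r | 9 | q | 9 | s
s | 9 | q | 9 | s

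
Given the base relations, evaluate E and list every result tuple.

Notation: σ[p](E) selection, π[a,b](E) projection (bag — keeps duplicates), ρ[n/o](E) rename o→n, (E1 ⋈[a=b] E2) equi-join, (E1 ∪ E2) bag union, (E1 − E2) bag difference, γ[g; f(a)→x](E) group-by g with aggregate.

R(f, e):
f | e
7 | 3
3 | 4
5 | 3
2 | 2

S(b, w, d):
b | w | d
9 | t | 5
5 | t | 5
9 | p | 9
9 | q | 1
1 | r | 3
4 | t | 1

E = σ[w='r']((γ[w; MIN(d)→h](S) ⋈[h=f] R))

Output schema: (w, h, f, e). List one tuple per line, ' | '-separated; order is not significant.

Subexpression sizes:
  S → 6
  γ[w; MIN(d)→h](S) → 4
  R → 4
  (γ[w; MIN(d)→h](S) ⋈[h=f] R) → 1
  σ[w='r']((γ[w; MIN(d)→h](S) ⋈[h=f] R)) → 1

== RESULT ==
w | h | f | e
r | 3 | 3 | 4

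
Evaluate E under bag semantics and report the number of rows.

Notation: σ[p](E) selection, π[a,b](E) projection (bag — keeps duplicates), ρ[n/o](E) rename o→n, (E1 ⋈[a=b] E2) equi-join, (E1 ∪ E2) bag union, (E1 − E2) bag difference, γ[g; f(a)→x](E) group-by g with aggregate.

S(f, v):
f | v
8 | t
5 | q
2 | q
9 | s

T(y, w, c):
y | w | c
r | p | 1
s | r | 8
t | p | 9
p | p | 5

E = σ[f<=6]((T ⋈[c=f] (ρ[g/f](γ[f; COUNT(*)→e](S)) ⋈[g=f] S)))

Stepwise |·|:
  T → 4
  S → 4
  γ[f; COUNT(*)→e](S) → 4
  ρ[g/f](γ[f; COUNT(*)→e](S)) → 4
  S → 4
  (ρ[g/f](γ[f; COUNT(*)→e](S)) ⋈[g=f] S) → 4
  (T ⋈[c=f] (ρ[g/f](γ[f; COUNT(*)→e](S)) ⋈[g=f] S)) → 3
  σ[f<=6]((T ⋈[c=f] (ρ[g/f](γ[f; COUNT(*)→e](S)) ⋈[g=f] S))) → 1

|E| = 1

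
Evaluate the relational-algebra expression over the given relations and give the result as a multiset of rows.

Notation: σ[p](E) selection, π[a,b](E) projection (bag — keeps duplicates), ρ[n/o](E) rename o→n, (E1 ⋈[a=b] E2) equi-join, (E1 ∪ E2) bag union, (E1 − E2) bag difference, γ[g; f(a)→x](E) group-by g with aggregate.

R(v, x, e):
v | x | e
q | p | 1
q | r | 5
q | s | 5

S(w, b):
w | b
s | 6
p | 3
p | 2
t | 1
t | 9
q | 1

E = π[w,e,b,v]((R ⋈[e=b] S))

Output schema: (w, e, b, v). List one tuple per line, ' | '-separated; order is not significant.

Row counts bottom-up:
  R → 3
  S → 6
  (R ⋈[e=b] S) → 2
  π[w,e,b,v]((R ⋈[e=b] S)) → 2

== RESULT ==
w | e | b | v
q | 1 | 1 | q
t | 1 | 1 | q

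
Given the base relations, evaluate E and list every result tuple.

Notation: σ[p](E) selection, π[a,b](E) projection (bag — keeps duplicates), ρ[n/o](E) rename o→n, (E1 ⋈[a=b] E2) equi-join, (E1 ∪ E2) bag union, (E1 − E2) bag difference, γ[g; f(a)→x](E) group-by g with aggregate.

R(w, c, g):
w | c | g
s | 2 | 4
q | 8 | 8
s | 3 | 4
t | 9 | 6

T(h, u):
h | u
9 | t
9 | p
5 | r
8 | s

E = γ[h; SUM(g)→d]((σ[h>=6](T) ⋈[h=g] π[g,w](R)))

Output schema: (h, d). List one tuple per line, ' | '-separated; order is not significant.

Subexpression sizes:
  T → 4
  σ[h>=6](T) → 3
  R → 4
  π[g,w](R) → 4
  (σ[h>=6](T) ⋈[h=g] π[g,w](R)) → 1
  γ[h; SUM(g)→d]((σ[h>=6](T) ⋈[h=g] π[g,w](R))) → 1

== RESULT ==
h | d
8 | 8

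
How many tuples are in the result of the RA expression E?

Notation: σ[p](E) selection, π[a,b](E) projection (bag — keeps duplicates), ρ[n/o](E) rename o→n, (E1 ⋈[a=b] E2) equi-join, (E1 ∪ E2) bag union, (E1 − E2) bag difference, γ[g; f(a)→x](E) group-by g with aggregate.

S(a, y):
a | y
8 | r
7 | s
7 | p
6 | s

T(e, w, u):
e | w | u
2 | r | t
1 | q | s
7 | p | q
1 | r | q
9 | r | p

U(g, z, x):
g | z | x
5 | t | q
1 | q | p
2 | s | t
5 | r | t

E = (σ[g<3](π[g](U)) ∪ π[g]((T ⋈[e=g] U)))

Per-node cardinality:
  U → 4
  π[g](U) → 4
  σ[g<3](π[g](U)) → 2
  T → 5
  U → 4
  (T ⋈[e=g] U) → 3
  π[g]((T ⋈[e=g] U)) → 3
  (σ[g<3](π[g](U)) ∪ π[g]((T ⋈[e=g] U))) → 5

|E| = 5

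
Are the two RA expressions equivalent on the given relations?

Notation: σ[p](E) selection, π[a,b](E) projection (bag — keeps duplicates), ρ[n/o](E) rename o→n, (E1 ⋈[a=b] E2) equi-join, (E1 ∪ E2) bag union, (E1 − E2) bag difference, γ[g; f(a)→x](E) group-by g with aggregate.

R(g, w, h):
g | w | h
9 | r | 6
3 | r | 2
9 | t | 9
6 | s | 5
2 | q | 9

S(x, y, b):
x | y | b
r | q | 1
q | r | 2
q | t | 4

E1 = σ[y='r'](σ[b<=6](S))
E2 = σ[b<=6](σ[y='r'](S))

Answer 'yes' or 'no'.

E1 row counts bottom-up:
  S → 3
  σ[b<=6](S) → 3
  σ[y='r'](σ[b<=6](S)) → 1
E2 row counts bottom-up:
  S → 3
  σ[y='r'](S) → 1
  σ[b<=6](σ[y='r'](S)) → 1

E1 and E2 produce the same multiset:
x | y | b
q | r | 2

yes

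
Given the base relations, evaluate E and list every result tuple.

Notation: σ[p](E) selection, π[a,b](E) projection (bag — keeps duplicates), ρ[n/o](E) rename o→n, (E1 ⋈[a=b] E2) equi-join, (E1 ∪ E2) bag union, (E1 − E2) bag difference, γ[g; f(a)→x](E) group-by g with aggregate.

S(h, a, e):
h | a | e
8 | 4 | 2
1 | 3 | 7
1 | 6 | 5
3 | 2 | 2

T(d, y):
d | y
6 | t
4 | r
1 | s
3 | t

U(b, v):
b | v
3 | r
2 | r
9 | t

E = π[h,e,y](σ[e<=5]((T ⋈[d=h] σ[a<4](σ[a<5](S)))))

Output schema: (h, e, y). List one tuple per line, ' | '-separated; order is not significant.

Subexpression sizes:
  T → 4
  S → 4
  σ[a<5](S) → 3
  σ[a<4](σ[a<5](S)) → 2
  (T ⋈[d=h] σ[a<4](σ[a<5](S))) → 2
  σ[e<=5]((T ⋈[d=h] σ[a<4](σ[a<5](S)))) → 1
  π[h,e,y](σ[e<=5]((T ⋈[d=h] σ[a<4](σ[a<5](S))))) → 1

== RESULT ==
h | e | y
3 | 2 | t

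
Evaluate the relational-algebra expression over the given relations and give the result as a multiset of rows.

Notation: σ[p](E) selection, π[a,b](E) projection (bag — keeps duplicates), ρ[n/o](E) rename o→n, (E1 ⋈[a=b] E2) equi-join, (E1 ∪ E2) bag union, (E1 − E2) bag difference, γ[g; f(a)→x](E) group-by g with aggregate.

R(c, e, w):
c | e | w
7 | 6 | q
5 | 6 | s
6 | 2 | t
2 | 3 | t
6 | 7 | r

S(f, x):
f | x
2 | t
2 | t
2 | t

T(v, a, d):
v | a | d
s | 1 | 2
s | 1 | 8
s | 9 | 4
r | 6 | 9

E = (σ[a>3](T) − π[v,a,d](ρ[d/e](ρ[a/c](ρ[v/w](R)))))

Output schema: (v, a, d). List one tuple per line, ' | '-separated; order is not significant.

Subexpression sizes:
  T → 4
  σ[a>3](T) → 2
  R → 5
  ρ[v/w](R) → 5
  ρ[a/c](ρ[v/w](R)) → 5
  ρ[d/e](ρ[a/c](ρ[v/w](R))) → 5
  π[v,a,d](ρ[d/e](ρ[a/c](ρ[v/w](R)))) → 5
  (σ[a>3](T) − π[v,a,d](ρ[d/e](ρ[a/c](ρ[v/w](R))))) → 2

== RESULT ==
v | a | d
r | 6 | 9
s | 9 | 4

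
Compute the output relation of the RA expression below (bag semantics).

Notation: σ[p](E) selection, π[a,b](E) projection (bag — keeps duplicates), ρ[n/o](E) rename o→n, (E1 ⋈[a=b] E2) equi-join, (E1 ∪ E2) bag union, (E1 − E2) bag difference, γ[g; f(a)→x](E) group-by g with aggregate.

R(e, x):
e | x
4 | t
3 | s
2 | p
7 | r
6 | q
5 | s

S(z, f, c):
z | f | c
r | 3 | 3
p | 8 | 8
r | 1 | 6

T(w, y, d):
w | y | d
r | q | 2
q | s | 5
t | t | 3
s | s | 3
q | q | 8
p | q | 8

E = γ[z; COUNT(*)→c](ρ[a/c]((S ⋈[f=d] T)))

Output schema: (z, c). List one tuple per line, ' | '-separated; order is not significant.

Stepwise |·|:
  S → 3
  T → 6
  (S ⋈[f=d] T) → 4
  ρ[a/c]((S ⋈[f=d] T)) → 4
  γ[z; COUNT(*)→c](ρ[a/c]((S ⋈[f=d] T))) → 2

== RESULT ==
z | c
p | 2
r | 2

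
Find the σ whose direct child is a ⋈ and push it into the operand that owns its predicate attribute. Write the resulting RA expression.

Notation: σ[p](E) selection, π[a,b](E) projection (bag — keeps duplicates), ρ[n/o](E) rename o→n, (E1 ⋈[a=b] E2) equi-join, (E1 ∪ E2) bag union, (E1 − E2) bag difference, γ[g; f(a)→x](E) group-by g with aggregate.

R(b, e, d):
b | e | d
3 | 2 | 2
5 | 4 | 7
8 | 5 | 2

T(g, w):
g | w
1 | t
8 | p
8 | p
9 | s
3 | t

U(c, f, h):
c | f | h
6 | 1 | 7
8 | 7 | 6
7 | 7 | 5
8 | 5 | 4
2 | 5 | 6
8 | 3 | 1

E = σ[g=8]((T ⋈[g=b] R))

σ filters on g, owned by the left side.
E' = (σ[g=8](T) ⋈[g=b] R)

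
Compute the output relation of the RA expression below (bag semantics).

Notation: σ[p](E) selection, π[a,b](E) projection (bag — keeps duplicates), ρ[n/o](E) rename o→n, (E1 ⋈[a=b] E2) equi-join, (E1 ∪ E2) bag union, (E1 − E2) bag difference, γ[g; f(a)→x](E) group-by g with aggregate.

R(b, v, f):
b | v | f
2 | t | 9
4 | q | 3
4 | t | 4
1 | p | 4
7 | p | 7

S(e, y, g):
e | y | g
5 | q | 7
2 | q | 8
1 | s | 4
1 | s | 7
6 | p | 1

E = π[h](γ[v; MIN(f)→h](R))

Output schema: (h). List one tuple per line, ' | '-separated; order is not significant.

Stepwise |·|:
  R → 5
  γ[v; MIN(f)→h](R) → 3
  π[h](γ[v; MIN(f)→h](R)) → 3

== RESULT ==
h
3
4
4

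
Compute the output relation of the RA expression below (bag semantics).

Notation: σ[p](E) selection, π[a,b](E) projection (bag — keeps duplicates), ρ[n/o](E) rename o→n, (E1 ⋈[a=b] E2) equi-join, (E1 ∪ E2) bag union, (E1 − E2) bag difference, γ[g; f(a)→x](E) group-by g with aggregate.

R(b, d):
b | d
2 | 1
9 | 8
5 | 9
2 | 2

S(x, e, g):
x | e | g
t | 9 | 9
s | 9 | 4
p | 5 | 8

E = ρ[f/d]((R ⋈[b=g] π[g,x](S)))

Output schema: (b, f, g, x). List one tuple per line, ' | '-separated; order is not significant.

Row counts bottom-up:
  R → 4
  S → 3
  π[g,x](S) → 3
  (R ⋈[b=g] π[g,x](S)) → 1
  ρ[f/d]((R ⋈[b=g] π[g,x](S))) → 1

== RESULT ==
b | f | g | x
9 | 8 | 9 | t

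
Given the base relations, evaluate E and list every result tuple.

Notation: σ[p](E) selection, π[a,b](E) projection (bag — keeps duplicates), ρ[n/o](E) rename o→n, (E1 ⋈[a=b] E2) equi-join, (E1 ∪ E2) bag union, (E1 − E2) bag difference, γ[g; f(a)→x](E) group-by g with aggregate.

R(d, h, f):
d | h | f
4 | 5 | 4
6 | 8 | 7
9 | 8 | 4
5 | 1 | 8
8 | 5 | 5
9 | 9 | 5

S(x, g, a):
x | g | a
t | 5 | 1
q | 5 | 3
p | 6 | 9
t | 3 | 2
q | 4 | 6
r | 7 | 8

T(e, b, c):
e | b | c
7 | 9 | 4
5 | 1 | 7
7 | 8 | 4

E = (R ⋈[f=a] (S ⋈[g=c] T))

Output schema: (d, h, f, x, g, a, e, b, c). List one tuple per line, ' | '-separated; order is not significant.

Subexpression sizes:
  R → 6
  S → 6
  T → 3
  (S ⋈[g=c] T) → 3
  (R ⋈[f=a] (S ⋈[g=c] T)) → 1

== RESULT ==
d | h | f | x | g | a | e | b | c
5 | 1 | 8 | r | 7 | 8 | 5 | 1 | 7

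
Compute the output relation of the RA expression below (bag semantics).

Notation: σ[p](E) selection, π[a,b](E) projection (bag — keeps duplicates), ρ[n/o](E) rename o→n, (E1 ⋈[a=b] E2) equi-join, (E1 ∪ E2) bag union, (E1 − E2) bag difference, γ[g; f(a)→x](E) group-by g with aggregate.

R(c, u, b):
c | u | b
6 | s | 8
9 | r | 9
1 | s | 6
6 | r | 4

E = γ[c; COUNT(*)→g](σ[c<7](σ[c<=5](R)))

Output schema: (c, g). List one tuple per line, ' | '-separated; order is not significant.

Stepwise |·|:
  R → 4
  σ[c<=5](R) → 1
  σ[c<7](σ[c<=5](R)) → 1
  γ[c; COUNT(*)→g](σ[c<7](σ[c<=5](R))) → 1

== RESULT ==
c | g
1 | 1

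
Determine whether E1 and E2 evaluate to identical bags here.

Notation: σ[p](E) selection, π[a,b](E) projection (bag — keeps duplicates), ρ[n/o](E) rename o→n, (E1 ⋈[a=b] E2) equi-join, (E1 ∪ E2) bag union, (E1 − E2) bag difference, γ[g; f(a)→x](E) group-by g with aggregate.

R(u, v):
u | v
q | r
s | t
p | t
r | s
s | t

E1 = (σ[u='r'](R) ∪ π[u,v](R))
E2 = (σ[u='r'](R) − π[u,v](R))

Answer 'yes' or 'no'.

E1 subexpression sizes:
  R → 5
  σ[u='r'](R) → 1
  R → 5
  π[u,v](R) → 5
  (σ[u='r'](R) ∪ π[u,v](R)) → 6
E2 subexpression sizes:
  R → 5
  σ[u='r'](R) → 1
  R → 5
  π[u,v](R) → 5
  (σ[u='r'](R) − π[u,v](R)) → 0

E1 result:
u | v
p | t
q | r
r | s
r | s
s | t
s | t
E2 result:
u | v
(0 rows)
Witness: ('q', 'r') appears 1× in E1 but 0× in E2.

no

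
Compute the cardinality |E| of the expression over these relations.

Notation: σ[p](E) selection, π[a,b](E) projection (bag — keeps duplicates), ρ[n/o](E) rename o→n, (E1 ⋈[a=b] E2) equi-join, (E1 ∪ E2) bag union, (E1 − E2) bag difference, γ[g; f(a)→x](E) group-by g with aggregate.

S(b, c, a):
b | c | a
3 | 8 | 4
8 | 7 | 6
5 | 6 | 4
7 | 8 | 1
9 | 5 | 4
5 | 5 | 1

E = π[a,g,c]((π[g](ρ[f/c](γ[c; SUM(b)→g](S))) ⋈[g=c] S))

Row counts bottom-up:
  S → 6
  γ[c; SUM(b)→g](S) → 4
  ρ[f/c](γ[c; SUM(b)→g](S)) → 4
  π[g](ρ[f/c](γ[c; SUM(b)→g](S))) → 4
  S → 6
  (π[g](ρ[f/c](γ[c; SUM(b)→g](S))) ⋈[g=c] S) → 4
  π[a,g,c]((π[g](ρ[f/c](γ[c; SUM(b)→g](S))) ⋈[g=c] S)) → 4

|E| = 4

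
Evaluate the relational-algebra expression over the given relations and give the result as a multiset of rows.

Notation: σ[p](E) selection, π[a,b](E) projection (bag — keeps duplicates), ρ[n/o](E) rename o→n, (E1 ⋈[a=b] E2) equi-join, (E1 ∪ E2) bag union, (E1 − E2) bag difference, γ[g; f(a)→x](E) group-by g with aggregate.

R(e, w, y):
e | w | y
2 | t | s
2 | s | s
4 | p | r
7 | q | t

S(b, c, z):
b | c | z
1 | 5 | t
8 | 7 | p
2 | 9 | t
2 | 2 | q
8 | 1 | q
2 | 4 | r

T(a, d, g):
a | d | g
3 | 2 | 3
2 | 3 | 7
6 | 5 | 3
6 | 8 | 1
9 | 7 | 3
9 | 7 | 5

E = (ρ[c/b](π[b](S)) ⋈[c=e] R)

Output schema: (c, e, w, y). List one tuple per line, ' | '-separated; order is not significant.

Row counts bottom-up:
  S → 6
  π[b](S) → 6
  ρ[c/b](π[b](S)) → 6
  R → 4
  (ρ[c/b](π[b](S)) ⋈[c=e] R) → 6

== RESULT ==
c | e | w | y
2 | 2 | s | s
2 | 2 | s | s
2 | 2 | s | s
2 | 2 | t | s
2 | 2 | t | s
2 | 2 | t | s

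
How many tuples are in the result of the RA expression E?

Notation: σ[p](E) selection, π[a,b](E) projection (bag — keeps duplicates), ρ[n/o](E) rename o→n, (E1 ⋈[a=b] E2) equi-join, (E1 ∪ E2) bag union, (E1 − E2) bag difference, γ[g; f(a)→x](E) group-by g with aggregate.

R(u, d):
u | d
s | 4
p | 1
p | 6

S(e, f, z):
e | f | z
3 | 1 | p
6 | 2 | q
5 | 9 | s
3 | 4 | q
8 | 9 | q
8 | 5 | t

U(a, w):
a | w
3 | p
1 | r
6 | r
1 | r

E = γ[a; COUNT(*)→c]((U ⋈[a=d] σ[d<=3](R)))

Row counts bottom-up:
  U → 4
  R → 3
  σ[d<=3](R) → 1
  (U ⋈[a=d] σ[d<=3](R)) → 2
  γ[a; COUNT(*)→c]((U ⋈[a=d] σ[d<=3](R))) → 1

|E| = 1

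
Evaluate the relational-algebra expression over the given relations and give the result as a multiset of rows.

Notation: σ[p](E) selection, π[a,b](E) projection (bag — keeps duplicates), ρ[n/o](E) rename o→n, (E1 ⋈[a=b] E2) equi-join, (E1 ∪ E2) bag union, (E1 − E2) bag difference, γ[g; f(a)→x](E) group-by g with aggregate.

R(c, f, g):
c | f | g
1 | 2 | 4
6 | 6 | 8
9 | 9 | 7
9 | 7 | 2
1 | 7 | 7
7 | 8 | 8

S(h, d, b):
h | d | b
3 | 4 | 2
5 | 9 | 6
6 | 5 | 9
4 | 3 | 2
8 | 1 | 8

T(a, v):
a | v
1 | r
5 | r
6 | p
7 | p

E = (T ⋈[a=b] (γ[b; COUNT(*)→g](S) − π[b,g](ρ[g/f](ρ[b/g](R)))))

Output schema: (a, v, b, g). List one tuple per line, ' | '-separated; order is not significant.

Per-node cardinality:
  T → 4
  S → 5
  γ[b; COUNT(*)→g](S) → 4
  R → 6
  ρ[b/g](R) → 6
  ρ[g/f](ρ[b/g](R)) → 6
  π[b,g](ρ[g/f](ρ[b/g](R))) → 6
  (γ[b; COUNT(*)→g](S) − π[b,g](ρ[g/f](ρ[b/g](R)))) → 4
  (T ⋈[a=b] (γ[b; COUNT(*)→g](S) − π[b,g](ρ[g/f](ρ[b/g](R))))) → 1

== RESULT ==
a | v | b | g
6 | p | 6 | 1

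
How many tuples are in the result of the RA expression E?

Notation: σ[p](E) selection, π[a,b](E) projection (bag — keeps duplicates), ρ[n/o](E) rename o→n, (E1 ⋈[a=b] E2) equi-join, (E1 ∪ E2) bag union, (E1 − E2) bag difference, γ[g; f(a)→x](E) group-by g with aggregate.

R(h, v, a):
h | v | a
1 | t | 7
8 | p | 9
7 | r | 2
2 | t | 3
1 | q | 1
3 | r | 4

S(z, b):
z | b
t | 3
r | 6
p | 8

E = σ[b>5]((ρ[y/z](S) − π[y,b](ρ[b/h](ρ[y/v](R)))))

Row counts bottom-up:
  S → 3
  ρ[y/z](S) → 3
  R → 6
  ρ[y/v](R) → 6
  ρ[b/h](ρ[y/v](R)) → 6
  π[y,b](ρ[b/h](ρ[y/v](R))) → 6
  (ρ[y/z](S) − π[y,b](ρ[b/h](ρ[y/v](R)))) → 2
  σ[b>5]((ρ[y/z](S) − π[y,b](ρ[b/h](ρ[y/v](R))))) → 1

|E| = 1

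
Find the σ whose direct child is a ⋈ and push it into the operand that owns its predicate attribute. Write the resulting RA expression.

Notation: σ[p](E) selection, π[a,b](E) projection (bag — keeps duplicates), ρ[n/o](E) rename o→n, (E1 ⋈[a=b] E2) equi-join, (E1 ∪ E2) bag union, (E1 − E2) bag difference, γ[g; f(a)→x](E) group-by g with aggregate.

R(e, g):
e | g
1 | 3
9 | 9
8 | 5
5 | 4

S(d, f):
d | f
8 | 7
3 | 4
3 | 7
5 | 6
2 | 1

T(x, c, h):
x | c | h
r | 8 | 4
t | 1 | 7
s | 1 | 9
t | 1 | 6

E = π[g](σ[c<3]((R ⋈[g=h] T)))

σ filters on c, owned by the right side.
E' = π[g]((R ⋈[g=h] σ[c<3](T)))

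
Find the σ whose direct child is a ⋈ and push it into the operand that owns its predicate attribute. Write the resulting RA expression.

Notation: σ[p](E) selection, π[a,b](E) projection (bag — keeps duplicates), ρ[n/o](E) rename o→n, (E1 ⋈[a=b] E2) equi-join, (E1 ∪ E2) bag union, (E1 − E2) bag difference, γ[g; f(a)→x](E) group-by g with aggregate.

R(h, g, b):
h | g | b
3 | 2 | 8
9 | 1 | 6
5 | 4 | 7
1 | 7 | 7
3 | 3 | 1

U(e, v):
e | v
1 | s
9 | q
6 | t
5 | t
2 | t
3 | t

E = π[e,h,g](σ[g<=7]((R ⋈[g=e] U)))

σ filters on g, owned by the left side.
E' = π[e,h,g]((σ[g<=7](R) ⋈[g=e] U))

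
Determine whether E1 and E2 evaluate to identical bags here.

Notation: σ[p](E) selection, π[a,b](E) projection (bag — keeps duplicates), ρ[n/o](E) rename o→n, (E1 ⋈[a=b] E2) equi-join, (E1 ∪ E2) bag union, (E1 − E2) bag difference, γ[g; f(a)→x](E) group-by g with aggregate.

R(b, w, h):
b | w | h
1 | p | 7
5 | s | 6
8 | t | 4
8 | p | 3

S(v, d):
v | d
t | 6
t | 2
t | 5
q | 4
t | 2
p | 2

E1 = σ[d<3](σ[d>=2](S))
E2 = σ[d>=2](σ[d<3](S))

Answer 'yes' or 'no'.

E1 per-node cardinality:
  S → 6
  σ[d>=2](S) → 6
  σ[d<3](σ[d>=2](S)) → 3
E2 per-node cardinality:
  S → 6
  σ[d<3](S) → 3
  σ[d>=2](σ[d<3](S)) → 3

E1 and E2 produce the same multiset:
v | d
p | 2
t | 2
t | 2

yes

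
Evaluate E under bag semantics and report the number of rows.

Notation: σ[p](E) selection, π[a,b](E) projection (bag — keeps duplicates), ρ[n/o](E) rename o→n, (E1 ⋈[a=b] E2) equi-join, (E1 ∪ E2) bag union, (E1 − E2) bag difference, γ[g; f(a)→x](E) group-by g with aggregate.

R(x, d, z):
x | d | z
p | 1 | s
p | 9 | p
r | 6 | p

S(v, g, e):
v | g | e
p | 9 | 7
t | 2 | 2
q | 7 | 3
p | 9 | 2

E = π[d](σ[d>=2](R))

Per-node cardinality:
  R → 3
  σ[d>=2](R) → 2
  π[d](σ[d>=2](R)) → 2

|E| = 2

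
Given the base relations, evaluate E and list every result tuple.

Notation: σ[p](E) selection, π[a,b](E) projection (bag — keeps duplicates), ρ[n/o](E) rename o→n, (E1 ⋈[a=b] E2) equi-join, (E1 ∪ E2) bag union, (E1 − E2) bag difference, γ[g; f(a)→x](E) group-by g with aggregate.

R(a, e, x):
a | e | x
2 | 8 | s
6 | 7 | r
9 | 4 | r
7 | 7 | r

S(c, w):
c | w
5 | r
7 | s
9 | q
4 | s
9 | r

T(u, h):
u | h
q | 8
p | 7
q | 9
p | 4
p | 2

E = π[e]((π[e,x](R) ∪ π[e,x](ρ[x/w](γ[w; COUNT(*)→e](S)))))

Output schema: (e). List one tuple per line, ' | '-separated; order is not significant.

Stepwise |·|:
  R → 4
  π[e,x](R) → 4
  S → 5
  γ[w; COUNT(*)→e](S) → 3
  ρ[x/w](γ[w; COUNT(*)→e](S)) → 3
  π[e,x](ρ[x/w](γ[w; COUNT(*)→e](S))) → 3
  (π[e,x](R) ∪ π[e,x](ρ[x/w](γ[w; COUNT(*)→e](S)))) → 7
  π[e]((π[e,x](R) ∪ π[e,x](ρ[x/w](γ[w; COUNT(*)→e](S))))) → 7

== RESULT ==
e
1
2
2
4
7
7
8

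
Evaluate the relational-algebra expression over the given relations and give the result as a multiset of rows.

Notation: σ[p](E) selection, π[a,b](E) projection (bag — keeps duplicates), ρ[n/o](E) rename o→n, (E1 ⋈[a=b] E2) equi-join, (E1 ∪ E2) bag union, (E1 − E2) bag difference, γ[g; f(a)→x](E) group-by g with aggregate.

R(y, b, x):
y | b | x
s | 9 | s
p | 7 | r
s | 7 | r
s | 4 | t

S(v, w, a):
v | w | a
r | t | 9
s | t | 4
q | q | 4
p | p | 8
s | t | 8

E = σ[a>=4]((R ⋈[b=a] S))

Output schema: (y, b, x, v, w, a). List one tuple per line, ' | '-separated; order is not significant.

Row counts bottom-up:
  R → 4
  S → 5
  (R ⋈[b=a] S) → 3
  σ[a>=4]((R ⋈[b=a] S)) → 3

== RESULT ==
y | b | x | v | w | a
s | 4 | t | q | q | 4
s | 4 | t | s | t | 4
s | 9 | s | r | t | 9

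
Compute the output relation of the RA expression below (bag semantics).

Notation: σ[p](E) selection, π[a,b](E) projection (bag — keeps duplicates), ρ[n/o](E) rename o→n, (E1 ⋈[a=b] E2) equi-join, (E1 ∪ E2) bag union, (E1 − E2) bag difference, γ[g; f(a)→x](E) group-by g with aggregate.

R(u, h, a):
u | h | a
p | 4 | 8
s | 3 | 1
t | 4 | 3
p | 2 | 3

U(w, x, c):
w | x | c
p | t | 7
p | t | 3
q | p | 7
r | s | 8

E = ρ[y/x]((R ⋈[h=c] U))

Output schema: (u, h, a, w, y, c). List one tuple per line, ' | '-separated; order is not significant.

Stepwise |·|:
  R → 4
  U → 4
  (R ⋈[h=c] U) → 1
  ρ[y/x]((R ⋈[h=c] U)) → 1

== RESULT ==
u | h | a | w | y | c
s | 3 | 1 | p | t | 3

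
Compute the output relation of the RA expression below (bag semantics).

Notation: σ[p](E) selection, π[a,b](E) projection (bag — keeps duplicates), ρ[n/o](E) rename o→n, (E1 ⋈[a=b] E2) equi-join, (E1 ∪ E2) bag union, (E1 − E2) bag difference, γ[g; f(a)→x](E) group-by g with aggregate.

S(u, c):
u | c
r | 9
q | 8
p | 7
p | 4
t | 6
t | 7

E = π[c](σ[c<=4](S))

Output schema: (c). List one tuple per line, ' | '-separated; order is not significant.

Stepwise |·|:
  S → 6
  σ[c<=4](S) → 1
  π[c](σ[c<=4](S)) → 1

== RESULT ==
c
4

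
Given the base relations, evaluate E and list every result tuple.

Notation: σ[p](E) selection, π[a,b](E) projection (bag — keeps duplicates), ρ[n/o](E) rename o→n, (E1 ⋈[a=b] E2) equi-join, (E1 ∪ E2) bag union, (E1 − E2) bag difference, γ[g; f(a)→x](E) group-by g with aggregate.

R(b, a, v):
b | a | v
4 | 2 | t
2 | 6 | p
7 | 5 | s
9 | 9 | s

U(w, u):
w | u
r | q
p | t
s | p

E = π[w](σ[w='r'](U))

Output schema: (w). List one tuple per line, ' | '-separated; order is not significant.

Subexpression sizes:
  U → 3
  σ[w='r'](U) → 1
  π[w](σ[w='r'](U)) → 1

== RESULT ==
w
r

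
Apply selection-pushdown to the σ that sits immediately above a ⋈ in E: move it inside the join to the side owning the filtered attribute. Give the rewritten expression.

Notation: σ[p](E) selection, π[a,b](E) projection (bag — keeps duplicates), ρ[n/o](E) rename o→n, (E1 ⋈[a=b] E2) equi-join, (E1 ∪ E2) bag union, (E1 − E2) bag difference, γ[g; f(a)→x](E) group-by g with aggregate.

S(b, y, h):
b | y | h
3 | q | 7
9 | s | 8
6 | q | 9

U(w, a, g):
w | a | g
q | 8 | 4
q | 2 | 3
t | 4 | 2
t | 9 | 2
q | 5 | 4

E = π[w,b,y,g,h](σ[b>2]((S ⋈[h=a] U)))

σ filters on b, owned by the left side.
E' = π[w,b,y,g,h]((σ[b>2](S) ⋈[h=a] U))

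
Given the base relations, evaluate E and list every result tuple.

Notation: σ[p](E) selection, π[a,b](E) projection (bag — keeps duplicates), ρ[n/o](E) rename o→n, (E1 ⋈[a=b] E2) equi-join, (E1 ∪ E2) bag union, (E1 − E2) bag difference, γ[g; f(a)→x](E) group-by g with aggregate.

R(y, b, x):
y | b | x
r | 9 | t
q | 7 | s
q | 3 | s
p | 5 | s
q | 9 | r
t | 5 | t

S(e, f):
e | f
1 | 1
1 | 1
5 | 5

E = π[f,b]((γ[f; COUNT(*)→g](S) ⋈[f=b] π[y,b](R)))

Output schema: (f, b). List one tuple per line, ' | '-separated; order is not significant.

Subexpression sizes:
  S → 3
  γ[f; COUNT(*)→g](S) → 2
  R → 6
  π[y,b](R) → 6
  (γ[f; COUNT(*)→g](S) ⋈[f=b] π[y,b](R)) → 2
  π[f,b]((γ[f; COUNT(*)→g](S) ⋈[f=b] π[y,b](R))) → 2

== RESULT ==
f | b
5 | 5
5 | 5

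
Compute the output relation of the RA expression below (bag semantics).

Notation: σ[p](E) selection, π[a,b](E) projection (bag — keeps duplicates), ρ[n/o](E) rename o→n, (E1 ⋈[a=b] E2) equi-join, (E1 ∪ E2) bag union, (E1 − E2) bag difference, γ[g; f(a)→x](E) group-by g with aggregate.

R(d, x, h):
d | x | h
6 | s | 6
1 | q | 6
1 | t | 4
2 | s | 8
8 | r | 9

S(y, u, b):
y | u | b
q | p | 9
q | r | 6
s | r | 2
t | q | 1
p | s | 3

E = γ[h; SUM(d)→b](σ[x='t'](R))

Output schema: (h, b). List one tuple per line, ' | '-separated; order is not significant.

Subexpression sizes:
  R → 5
  σ[x='t'](R) → 1
  γ[h; SUM(d)→b](σ[x='t'](R)) → 1

== RESULT ==
h | b
4 | 1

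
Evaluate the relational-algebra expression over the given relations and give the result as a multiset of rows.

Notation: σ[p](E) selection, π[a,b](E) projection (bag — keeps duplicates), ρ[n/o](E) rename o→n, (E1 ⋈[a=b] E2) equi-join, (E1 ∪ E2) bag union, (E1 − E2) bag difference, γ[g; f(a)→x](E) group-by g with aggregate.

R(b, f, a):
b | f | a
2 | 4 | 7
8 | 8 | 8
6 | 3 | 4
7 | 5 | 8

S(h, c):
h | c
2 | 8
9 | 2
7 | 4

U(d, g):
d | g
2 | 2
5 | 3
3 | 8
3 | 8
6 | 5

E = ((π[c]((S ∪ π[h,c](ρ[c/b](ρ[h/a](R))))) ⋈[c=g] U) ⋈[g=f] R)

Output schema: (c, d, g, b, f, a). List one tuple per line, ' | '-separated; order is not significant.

Subexpression sizes:
  S → 3
  R → 4
  ρ[h/a](R) → 4
  ρ[c/b](ρ[h/a](R)) → 4
  π[h,c](ρ[c/b](ρ[h/a](R))) → 4
  (S ∪ π[h,c](ρ[c/b](ρ[h/a](R)))) → 7
  π[c]((S ∪ π[h,c](ρ[c/b](ρ[h/a](R))))) → 7
  U → 5
  (π[c]((S ∪ π[h,c](ρ[c/b](ρ[h/a](R))))) ⋈[c=g] U) → 6
  R → 4
  ((π[c]((S ∪ π[h,c](ρ[c/b](ρ[h/a](R))))) ⋈[c=g] U) ⋈[g=f] R) → 4

== RESULT ==
c | d | g | b | f | a
8 | 3 | 8 | 8 | 8 | 8
8 | 3 | 8 | 8 | 8 | 8
8 | 3 | 8 | 8 | 8 | 8
8 | 3 | 8 | 8 | 8 | 8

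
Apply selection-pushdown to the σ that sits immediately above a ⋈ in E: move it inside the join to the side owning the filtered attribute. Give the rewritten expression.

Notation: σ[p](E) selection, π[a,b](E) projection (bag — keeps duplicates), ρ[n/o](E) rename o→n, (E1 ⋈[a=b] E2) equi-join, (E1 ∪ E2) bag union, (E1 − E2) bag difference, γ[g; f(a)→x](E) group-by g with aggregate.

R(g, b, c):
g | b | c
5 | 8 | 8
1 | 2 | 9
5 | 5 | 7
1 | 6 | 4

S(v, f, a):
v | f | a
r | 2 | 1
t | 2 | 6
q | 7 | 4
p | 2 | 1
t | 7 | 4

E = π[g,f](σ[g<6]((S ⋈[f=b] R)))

σ filters on g, owned by the right side.
E' = π[g,f]((S ⋈[f=b] σ[g<6](R)))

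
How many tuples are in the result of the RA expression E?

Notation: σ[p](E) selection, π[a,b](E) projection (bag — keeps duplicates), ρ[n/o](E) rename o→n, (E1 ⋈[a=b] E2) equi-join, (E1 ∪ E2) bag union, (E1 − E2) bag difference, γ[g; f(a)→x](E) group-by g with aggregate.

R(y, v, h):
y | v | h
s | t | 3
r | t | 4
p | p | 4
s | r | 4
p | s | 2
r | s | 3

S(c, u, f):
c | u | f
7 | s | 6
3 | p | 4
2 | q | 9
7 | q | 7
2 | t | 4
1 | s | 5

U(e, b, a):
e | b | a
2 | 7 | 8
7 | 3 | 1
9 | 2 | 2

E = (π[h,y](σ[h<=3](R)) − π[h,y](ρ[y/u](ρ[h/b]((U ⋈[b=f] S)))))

Subexpression sizes:
  R → 6
  σ[h<=3](R) → 3
  π[h,y](σ[h<=3](R)) → 3
  U → 3
  S → 6
  (U ⋈[b=f] S) → 1
  ρ[h/b]((U ⋈[b=f] S)) → 1
  ρ[y/u](ρ[h/b]((U ⋈[b=f] S))) → 1
  π[h,y](ρ[y/u](ρ[h/b]((U ⋈[b=f] S)))) → 1
  (π[h,y](σ[h<=3](R)) − π[h,y](ρ[y/u](ρ[h/b]((U ⋈[b=f] S))))) → 3

|E| = 3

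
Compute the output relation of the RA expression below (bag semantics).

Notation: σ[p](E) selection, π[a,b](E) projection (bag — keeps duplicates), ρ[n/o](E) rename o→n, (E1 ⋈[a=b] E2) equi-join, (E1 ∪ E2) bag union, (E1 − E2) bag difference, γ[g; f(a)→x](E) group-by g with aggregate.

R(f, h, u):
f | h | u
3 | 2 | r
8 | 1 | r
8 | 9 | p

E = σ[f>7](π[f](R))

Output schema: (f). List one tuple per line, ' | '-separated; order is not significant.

Per-node cardinality:
  R → 3
  π[f](R) → 3
  σ[f>7](π[f](R)) → 2

== RESULT ==
f
8
8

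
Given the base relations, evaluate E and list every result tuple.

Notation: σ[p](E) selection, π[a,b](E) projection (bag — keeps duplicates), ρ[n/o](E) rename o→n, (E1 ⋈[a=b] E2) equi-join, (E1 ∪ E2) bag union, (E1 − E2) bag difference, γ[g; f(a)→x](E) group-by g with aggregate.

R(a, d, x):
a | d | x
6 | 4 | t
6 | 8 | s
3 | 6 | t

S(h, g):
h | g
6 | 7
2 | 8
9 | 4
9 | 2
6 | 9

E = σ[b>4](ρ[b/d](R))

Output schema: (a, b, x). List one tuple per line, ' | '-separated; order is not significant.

Subexpression sizes:
  R → 3
  ρ[b/d](R) → 3
  σ[b>4](ρ[b/d](R)) → 2

== RESULT ==
a | b | x
3 | 6 | t
6 | 8 | s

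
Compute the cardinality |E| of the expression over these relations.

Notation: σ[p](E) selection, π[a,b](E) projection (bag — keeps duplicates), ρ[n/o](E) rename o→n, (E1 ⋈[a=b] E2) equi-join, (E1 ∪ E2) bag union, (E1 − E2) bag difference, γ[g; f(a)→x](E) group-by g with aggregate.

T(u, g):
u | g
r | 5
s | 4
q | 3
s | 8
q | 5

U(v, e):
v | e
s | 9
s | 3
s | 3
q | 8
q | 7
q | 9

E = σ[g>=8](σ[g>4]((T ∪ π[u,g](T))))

Per-node cardinality:
  T → 5
  T → 5
  π[u,g](T) → 5
  (T ∪ π[u,g](T)) → 10
  σ[g>4]((T ∪ π[u,g](T))) → 6
  σ[g>=8](σ[g>4]((T ∪ π[u,g](T)))) → 2

|E| = 2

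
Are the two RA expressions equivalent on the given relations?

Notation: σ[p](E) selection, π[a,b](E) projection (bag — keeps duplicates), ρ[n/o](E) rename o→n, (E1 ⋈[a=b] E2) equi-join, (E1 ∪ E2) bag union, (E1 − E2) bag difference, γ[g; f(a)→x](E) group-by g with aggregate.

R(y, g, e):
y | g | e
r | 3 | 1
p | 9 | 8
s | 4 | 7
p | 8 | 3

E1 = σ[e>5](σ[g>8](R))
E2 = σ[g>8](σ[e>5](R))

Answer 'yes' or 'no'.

E1 stepwise |·|:
  R → 4
  σ[g>8](R) → 1
  σ[e>5](σ[g>8](R)) → 1
E2 stepwise |·|:
  R → 4
  σ[e>5](R) → 2
  σ[g>8](σ[e>5](R)) → 1

E1 and E2 produce the same multiset:
y | g | e
p | 9 | 8

yes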